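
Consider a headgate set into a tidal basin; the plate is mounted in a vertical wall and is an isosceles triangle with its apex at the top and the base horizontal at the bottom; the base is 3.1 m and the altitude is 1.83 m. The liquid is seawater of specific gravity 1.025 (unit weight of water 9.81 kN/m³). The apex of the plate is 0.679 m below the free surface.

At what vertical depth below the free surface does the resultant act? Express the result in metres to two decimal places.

h_p = 2.00 m

γ = 1.025 × 9.81 = 10.05525 kN/m³.
With the apex up, the centroid sits 2h/3 = 2 × 1.83/3 = 1.22 m below the apex, so the centroid depth is h_c = 0.679 + 1.22 = 1.899 m.
A = ½ × 3.1 × 1.83 = 2.8365 m².
Resultant F = γ·h_c·A = 10.05525 × 1.899 × 2.8365 = 54.1627 kN.
I_c = b·h³/36 = 3.1 × 1.83³/36 = 0.527731 m⁴.
Centre of pressure: y_p = y_c + I_c/(y_c·A) = 1.899 + 0.527731/(1.899 × 2.8365) = 1.899 + 0.0979726 = 1.99697 m along the plane.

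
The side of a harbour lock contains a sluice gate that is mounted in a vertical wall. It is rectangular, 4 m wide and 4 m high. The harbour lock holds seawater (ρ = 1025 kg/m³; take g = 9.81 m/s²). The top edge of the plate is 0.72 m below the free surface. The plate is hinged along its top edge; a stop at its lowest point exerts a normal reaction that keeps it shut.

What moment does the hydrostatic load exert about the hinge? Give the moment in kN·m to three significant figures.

M ≈ 1090 kN·m

γ = ρg = 1025 × 9.81 / 1000 = 10.05525 kN/m³.
The centroid lies 4/2 = 2 m below the top edge, so the centroid depth is h_c = 0.72 + 2 = 2.72 m.
A = 4 × 4 = 16 m².
Resultant F = γ·h_c·A = 10.05525 × 2.72 × 16 = 437.604 kN.
I_c = b·h³/12 = 4 × 4³/12 = 21.3333 m⁴.
Centre of pressure: y_p = y_c + I_c/(y_c·A) = 2.72 + 21.3333/(2.72 × 16) = 2.72 + 0.490195 = 3.2102 m along the plane.
The resultant acts 2 + 0.490195 = 2.49019 m (along the plate) below the hinge at the top edge, so the moment about the hinge is M = F × 2.49019 = 437.604 × 2.49019 = 1089.72 kN·m.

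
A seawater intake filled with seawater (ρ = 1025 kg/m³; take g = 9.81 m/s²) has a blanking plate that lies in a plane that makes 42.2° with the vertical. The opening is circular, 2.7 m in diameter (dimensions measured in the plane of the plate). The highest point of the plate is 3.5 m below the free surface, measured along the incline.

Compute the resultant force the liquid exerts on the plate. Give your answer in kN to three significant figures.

γ = ρg = 1025 × 9.81 / 1000 = 10.05525 kN/m³.
The plate makes 42.2° with the vertical, i.e. θ = 90° − 42.2° = 47.8° to the horizontal. Measuring y along the incline from the free-surface line, vertical depth h = y·sinθ with sinθ = 0.740805.
The centroid is at the centre, 1.35 m below the top of the plate, so y_c = 3.5 + 1.35 = 4.85 m and h_c = 4.85 × 0.740805 = 3.5929 m.
A = π(1.35)² = 5.72555 m².
Resultant F = γ·h_c·A = 10.05525 × 3.5929 × 5.72555 = 206.85 kN.

F ≈ 207 kN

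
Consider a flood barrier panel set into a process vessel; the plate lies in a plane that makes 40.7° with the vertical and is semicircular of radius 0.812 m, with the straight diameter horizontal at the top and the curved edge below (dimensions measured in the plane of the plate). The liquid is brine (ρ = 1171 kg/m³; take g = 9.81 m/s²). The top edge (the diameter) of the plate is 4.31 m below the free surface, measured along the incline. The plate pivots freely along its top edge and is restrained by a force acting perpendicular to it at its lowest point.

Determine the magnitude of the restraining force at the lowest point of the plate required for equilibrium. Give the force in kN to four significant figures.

γ = ρg = 1171 × 9.81 / 1000 = 11.48751 kN/m³.
The plate makes 40.7° with the vertical, i.e. θ = 90° − 40.7° = 49.3° to the horizontal. Measuring y along the incline from the free-surface line, vertical depth h = y·sinθ with sinθ = 0.758134.
The centroid of a semicircle lies 4r/(3π) = 0.344624 m from the diameter, here below the top edge, so y_c = 4.31 + 0.344624 = 4.65462 m and h_c = 4.65462 × 0.758134 = 3.52883 m.
A = πr²/2 = π × 0.812²/2 = 1.0357 m².
Resultant F = γ·h_c·A = 11.48751 × 3.52883 × 1.0357 = 41.9847 kN.
I_c = (π/8 − 8/(9π))·r⁴ = 0.109757 × 0.812⁴ = 0.0477152 m⁴.
Centre of pressure: y_p = y_c + I_c/(y_c·A) = 4.65462 + 0.0477152/(4.65462 × 1.0357) = 4.65462 + 0.0098978 = 4.66452 m along the plane.
The resultant acts 0.344624 + 0.0098978 = 0.354522 m (along the plate) below the hinge at the top edge, so the moment about the hinge is M = F × 0.354522 = 41.9847 × 0.354522 = 14.8845 kN·m.
A normal force at the bottom, 0.812 m from the hinge, must supply this moment: P = 14.8845/0.812 = 18.3307 kN.

P ≈ 18.33 kN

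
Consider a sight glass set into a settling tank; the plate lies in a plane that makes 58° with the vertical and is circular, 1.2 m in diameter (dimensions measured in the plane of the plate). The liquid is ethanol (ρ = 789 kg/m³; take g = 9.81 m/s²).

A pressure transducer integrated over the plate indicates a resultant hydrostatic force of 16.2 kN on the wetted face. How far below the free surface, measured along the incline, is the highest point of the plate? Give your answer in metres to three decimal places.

γ = ρg = 789 × 9.81 / 1000 = 7.74009 kN/m³.
A = π(0.6)² = 1.13097 m².
From F = γ·h_c·A, the centroid depth is h_c = 16.2/(7.74009 × 1.13097) = 1.85062 m.
The plate makes 58° with the vertical, i.e. θ = 90° − 58° = 32° to the horizontal. Measuring y along the incline from the free-surface line, vertical depth h = y·sinθ with sinθ = 0.529919.
Along the incline, y_c = h_c/sinθ = 1.85062/0.529919 = 3.49227 m.
The centroid is at the centre, 0.6 m below the top of the plate, so the highest point sits at y_top = 3.49227 − 0.6 = 2.89227 m along the incline.

y_top ≈ 2.892 m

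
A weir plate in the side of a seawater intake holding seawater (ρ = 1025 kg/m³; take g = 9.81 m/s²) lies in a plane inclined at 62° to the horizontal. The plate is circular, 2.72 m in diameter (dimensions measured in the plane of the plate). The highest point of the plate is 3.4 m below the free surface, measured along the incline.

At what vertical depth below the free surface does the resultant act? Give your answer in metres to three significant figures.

h_p = 4.29 m

γ = ρg = 1025 × 9.81 / 1000 = 10.05525 kN/m³.
Let θ = 62° be the plate's angle to the horizontal; measure y along the incline from where the plane meets the free surface. Vertical depth h = y·sinθ with sinθ = 0.882948.
The centroid is at the centre, 1.36 m below the top of the plate, so y_c = 3.4 + 1.36 = 4.76 m and h_c = 4.76 × 0.882948 = 4.20283 m.
A = π(1.36)² = 5.81069 m².
Resultant F = γ·h_c·A = 10.05525 × 4.20283 × 5.81069 = 245.563 kN.
I_c = πr⁴/4 = π × 1.36⁴/4 = 2.68686 m⁴.
Centre of pressure: y_p = y_c + I_c/(y_c·A) = 4.76 + 2.68686/(4.76 × 5.81069) = 4.76 + 0.0971427 = 4.85714 m along the plane.
Vertically, h_p = y_p·sinθ = 4.85714 × 0.882948 = 4.2886 m.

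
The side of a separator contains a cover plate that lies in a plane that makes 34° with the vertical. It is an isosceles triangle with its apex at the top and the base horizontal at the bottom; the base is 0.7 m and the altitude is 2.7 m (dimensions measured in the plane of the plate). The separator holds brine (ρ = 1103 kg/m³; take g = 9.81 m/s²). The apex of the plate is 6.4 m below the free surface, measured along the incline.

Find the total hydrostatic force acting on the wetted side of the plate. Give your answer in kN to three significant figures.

F ≈ 69.5 kN

γ = ρg = 1103 × 9.81 / 1000 = 10.82043 kN/m³.
The plate makes 34° with the vertical, i.e. θ = 90° − 34° = 56° to the horizontal. Measuring y along the incline from the free-surface line, vertical depth h = y·sinθ with sinθ = 0.829038.
With the apex up, the centroid sits 2h/3 = 2 × 2.7/3 = 1.8 m below the apex, so y_c = 6.4 + 1.8 = 8.2 m and h_c = 8.2 × 0.829038 = 6.79811 m.
A = ½ × 0.7 × 2.7 = 0.945 m².
Resultant F = γ·h_c·A = 10.82043 × 6.79811 × 0.945 = 69.5128 kN.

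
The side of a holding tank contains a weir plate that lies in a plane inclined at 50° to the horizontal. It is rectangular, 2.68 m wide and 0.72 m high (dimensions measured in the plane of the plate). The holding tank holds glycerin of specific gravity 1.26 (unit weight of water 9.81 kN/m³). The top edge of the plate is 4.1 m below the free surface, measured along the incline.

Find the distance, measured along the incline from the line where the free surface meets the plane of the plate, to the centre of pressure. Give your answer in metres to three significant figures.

y_p = 4.47 m

γ = 1.26 × 9.81 = 12.3606 kN/m³.
Let θ = 50° be the plate's angle to the horizontal; measure y along the incline from where the plane meets the free surface. Vertical depth h = y·sinθ with sinθ = 0.766044.
The centroid lies 0.72/2 = 0.36 m below the top edge, so y_c = 4.1 + 0.36 = 4.46 m and h_c = 4.46 × 0.766044 = 3.41656 m.
A = 2.68 × 0.72 = 1.9296 m².
Resultant F = γ·h_c·A = 12.3606 × 3.41656 × 1.9296 = 81.4884 kN.
I_c = b·h³/12 = 2.68 × 0.72³/12 = 0.0833587 m⁴.
Centre of pressure: y_p = y_c + I_c/(y_c·A) = 4.46 + 0.0833587/(4.46 × 1.9296) = 4.46 + 0.0096861 = 4.46969 m along the plane.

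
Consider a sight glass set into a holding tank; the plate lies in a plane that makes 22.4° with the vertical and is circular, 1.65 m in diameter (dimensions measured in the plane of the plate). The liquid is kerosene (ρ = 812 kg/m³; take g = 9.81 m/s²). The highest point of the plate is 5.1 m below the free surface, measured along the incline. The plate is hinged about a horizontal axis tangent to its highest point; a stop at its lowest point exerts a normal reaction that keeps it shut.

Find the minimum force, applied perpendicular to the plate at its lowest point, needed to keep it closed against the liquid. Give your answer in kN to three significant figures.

P ≈ 48.3 kN

γ = ρg = 812 × 9.81 / 1000 = 7.96572 kN/m³.
The plate makes 22.4° with the vertical, i.e. θ = 90° − 22.4° = 67.6° to the horizontal. Measuring y along the incline from the free-surface line, vertical depth h = y·sinθ with sinθ = 0.924546.
The centroid is at the centre, 0.825 m below the top of the plate, so y_c = 5.1 + 0.825 = 5.925 m and h_c = 5.925 × 0.924546 = 5.47794 m.
A = π(0.825)² = 2.13825 m².
Resultant F = γ·h_c·A = 7.96572 × 5.47794 × 2.13825 = 93.3041 kN.
I_c = πr⁴/4 = π × 0.825⁴/4 = 0.363836 m⁴.
Centre of pressure: y_p = y_c + I_c/(y_c·A) = 5.925 + 0.363836/(5.925 × 2.13825) = 5.925 + 0.0287183 = 5.95372 m along the plane.
The resultant acts 0.825 + 0.0287183 = 0.853718 m (along the plate) below the hinge at the top edge, so the moment about the hinge is M = F × 0.853718 = 93.3041 × 0.853718 = 79.6554 kN·m.
A normal force at the bottom, 1.65 m from the hinge, must supply this moment: P = 79.6554/1.65 = 48.276 kN.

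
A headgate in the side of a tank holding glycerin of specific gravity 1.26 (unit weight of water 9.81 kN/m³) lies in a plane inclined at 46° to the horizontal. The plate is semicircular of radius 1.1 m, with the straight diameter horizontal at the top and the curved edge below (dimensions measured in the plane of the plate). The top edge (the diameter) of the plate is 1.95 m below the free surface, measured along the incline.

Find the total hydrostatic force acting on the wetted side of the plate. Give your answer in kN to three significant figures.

F ≈ 40.8 kN

γ = 1.26 × 9.81 = 12.3606 kN/m³.
Let θ = 46° be the plate's angle to the horizontal; measure y along the incline from where the plane meets the free surface. Vertical depth h = y·sinθ with sinθ = 0.719340.
The centroid of a semicircle lies 4r/(3π) = 0.466854 m from the diameter, here below the top edge, so y_c = 1.95 + 0.466854 = 2.41685 m and h_c = 2.41685 × 0.719340 = 1.73854 m.
A = πr²/2 = π × 1.1²/2 = 1.90066 m².
Resultant F = γ·h_c·A = 12.3606 × 1.73854 × 1.90066 = 40.844 kN.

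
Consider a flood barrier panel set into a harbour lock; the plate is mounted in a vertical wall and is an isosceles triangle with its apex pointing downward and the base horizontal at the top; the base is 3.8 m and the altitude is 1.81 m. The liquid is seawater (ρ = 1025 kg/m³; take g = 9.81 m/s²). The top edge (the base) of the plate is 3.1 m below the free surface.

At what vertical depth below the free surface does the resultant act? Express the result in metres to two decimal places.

γ = ρg = 1025 × 9.81 / 1000 = 10.05525 kN/m³.
With the apex down, the centroid sits h/3 = 1.81/3 = 0.603333 m below the base (the top edge), so the centroid depth is h_c = 3.1 + 0.603333 = 3.70333 m.
A = ½ × 3.8 × 1.81 = 3.439 m².
Resultant F = γ·h_c·A = 10.05525 × 3.70333 × 3.439 = 128.061 kN.
I_c = b·h³/36 = 3.8 × 1.81³/36 = 0.625917 m⁴.
Centre of pressure: y_p = y_c + I_c/(y_c·A) = 3.70333 + 0.625917/(3.70333 × 3.439) = 3.70333 + 0.0491465 = 3.75248 m along the plane.

h_p = 3.75 m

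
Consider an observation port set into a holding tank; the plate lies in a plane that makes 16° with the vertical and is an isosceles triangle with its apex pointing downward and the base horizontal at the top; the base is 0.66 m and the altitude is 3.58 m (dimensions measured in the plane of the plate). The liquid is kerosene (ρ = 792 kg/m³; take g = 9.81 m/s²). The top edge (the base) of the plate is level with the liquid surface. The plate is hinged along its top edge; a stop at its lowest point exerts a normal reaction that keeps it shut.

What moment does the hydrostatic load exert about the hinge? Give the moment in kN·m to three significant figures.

M ≈ 18.8 kN·m

γ = ρg = 792 × 9.81 / 1000 = 7.76952 kN/m³.
The plate makes 16° with the vertical, i.e. θ = 90° − 16° = 74° to the horizontal. Measuring y along the incline from the free-surface line, vertical depth h = y·sinθ with sinθ = 0.961262.
With the apex down, the centroid sits h/3 = 3.58/3 = 1.19333 m below the base (the top edge), so y_c = 1.19333 m and h_c = 1.19333 × 0.961262 = 1.1471 m.
A = ½ × 0.66 × 3.58 = 1.1814 m².
Resultant F = γ·h_c·A = 7.76952 × 1.1471 × 1.1814 = 10.5291 kN.
I_c = b·h³/36 = 0.66 × 3.58³/36 = 0.841183 m⁴.
Centre of pressure: y_p = y_c + I_c/(y_c·A) = 1.19333 + 0.841183/(1.19333 × 1.1814) = 1.19333 + 0.596668 = 1.79 m along the plane.
The resultant acts 1.19333 + 0.596668 = 1.79 m (along the plate) below the hinge at the top edge, so the moment about the hinge is M = F × 1.79 = 10.5291 × 1.79 = 18.8471 kN·m.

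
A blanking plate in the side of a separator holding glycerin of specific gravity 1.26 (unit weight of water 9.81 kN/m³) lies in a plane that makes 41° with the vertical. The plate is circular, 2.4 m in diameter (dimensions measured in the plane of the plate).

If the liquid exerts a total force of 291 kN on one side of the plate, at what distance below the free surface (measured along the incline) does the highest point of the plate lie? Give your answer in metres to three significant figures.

γ = 1.26 × 9.81 = 12.3606 kN/m³.
A = π(1.2)² = 4.52389 m².
From F = γ·h_c·A, the centroid depth is h_c = 291/(12.3606 × 4.52389) = 5.20405 m.
The plate makes 41° with the vertical, i.e. θ = 90° − 41° = 49° to the horizontal. Measuring y along the incline from the free-surface line, vertical depth h = y·sinθ with sinθ = 0.754710.
Along the incline, y_c = h_c/sinθ = 5.20405/0.754710 = 6.89543 m.
The centroid is at the centre, 1.2 m below the top of the plate, so the highest point sits at y_top = 6.89543 − 1.2 = 5.69543 m along the incline.

y_top ≈ 5.70 m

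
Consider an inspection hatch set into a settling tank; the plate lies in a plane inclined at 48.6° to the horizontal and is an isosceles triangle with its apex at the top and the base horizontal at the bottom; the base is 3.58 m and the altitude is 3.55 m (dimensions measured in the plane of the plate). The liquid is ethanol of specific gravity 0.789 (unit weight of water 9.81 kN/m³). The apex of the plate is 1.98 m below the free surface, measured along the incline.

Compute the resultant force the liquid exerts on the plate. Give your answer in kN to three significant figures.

γ = 0.789 × 9.81 = 7.74009 kN/m³.
Let θ = 48.6° be the plate's angle to the horizontal; measure y along the incline from where the plane meets the free surface. Vertical depth h = y·sinθ with sinθ = 0.750111.
With the apex up, the centroid sits 2h/3 = 2 × 3.55/3 = 2.36667 m below the apex, so y_c = 1.98 + 2.36667 = 4.34667 m and h_c = 4.34667 × 0.750111 = 3.26048 m.
A = ½ × 3.58 × 3.55 = 6.3545 m².
Resultant F = γ·h_c·A = 7.74009 × 3.26048 × 6.3545 = 160.365 kN.

F ≈ 160 kN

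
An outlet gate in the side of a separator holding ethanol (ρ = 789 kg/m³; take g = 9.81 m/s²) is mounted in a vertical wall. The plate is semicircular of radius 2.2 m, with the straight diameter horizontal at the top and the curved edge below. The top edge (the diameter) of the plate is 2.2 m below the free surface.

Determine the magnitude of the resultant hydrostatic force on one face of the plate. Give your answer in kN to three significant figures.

F ≈ 184 kN

γ = ρg = 789 × 9.81 / 1000 = 7.74009 kN/m³.
The centroid of a semicircle lies 4r/(3π) = 0.933709 m from the diameter, here below the top edge, so the centroid depth is h_c = 2.2 + 0.933709 = 3.13371 m.
A = πr²/2 = π × 2.2²/2 = 7.60265 m².
Resultant F = γ·h_c·A = 7.74009 × 3.13371 × 7.60265 = 184.404 kN.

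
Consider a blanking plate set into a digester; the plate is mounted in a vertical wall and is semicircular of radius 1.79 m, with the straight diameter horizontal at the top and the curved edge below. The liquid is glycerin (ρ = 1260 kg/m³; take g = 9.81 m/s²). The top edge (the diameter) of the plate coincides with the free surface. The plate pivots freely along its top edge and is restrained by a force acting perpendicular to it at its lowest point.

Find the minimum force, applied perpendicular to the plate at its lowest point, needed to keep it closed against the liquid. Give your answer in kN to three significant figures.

γ = ρg = 1260 × 9.81 / 1000 = 12.3606 kN/m³.
The centroid of a semicircle lies 4r/(3π) = 0.7597 m from the diameter, here below the top edge, so the centroid depth is h_c = 0.7597 m.
A = πr²/2 = π × 1.79²/2 = 5.03299 m².
Resultant F = γ·h_c·A = 12.3606 × 0.7597 × 5.03299 = 47.2615 kN.
I_c = (π/8 − 8/(9π))·r⁴ = 0.109757 × 1.79⁴ = 1.12679 m⁴.
Centre of pressure: y_p = y_c + I_c/(y_c·A) = 0.7597 + 1.12679/(0.7597 × 5.03299) = 0.7597 + 0.294696 = 1.0544 m along the plane.
The resultant acts 0.7597 + 0.294696 = 1.0544 m (along the plate) below the hinge at the top edge, so the moment about the hinge is M = F × 1.0544 = 47.2615 × 1.0544 = 49.8325 kN·m.
A normal force at the bottom, 1.79 m from the hinge, must supply this moment: P = 49.8325/1.79 = 27.8394 kN.

P ≈ 27.8 kN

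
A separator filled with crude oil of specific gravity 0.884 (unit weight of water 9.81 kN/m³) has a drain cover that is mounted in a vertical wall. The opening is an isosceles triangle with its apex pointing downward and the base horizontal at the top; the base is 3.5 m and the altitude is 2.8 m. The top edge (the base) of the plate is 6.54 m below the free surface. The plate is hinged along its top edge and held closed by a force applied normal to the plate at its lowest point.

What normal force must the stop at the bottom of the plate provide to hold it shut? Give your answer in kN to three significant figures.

γ = 0.884 × 9.81 = 8.67204 kN/m³.
With the apex down, the centroid sits h/3 = 2.8/3 = 0.933333 m below the base (the top edge), so the centroid depth is h_c = 6.54 + 0.933333 = 7.47333 m.
A = ½ × 3.5 × 2.8 = 4.9 m².
Resultant F = γ·h_c·A = 8.67204 × 7.47333 × 4.9 = 317.564 kN.
I_c = b·h³/36 = 3.5 × 2.8³/36 = 2.13422 m⁴.
Centre of pressure: y_p = y_c + I_c/(y_c·A) = 7.47333 + 2.13422/(7.47333 × 4.9) = 7.47333 + 0.0582813 = 7.53161 m along the plane.
The resultant acts 0.933333 + 0.0582813 = 0.991614 m (along the plate) below the hinge at the top edge, so the moment about the hinge is M = F × 0.991614 = 317.564 × 0.991614 = 314.901 kN·m.
A normal force at the bottom, 2.8 m from the hinge, must supply this moment: P = 314.901/2.8 = 112.465 kN.

P ≈ 112 kN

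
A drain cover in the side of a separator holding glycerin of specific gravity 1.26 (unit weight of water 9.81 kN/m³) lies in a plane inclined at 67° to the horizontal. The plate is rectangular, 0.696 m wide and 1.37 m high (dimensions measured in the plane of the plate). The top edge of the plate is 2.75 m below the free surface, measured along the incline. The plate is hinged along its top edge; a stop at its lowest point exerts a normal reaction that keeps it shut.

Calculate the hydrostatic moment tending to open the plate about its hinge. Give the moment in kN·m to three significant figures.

M ≈ 27.2 kN·m

γ = 1.26 × 9.81 = 12.3606 kN/m³.
Let θ = 67° be the plate's angle to the horizontal; measure y along the incline from where the plane meets the free surface. Vertical depth h = y·sinθ with sinθ = 0.920505.
The centroid lies 1.37/2 = 0.685 m below the top edge, so y_c = 2.75 + 0.685 = 3.435 m and h_c = 3.435 × 0.920505 = 3.16193 m.
A = 0.696 × 1.37 = 0.95352 m².
Resultant F = γ·h_c·A = 12.3606 × 3.16193 × 0.95352 = 37.2668 kN.
I_c = b·h³/12 = 0.696 × 1.37³/12 = 0.149138 m⁴.
Centre of pressure: y_p = y_c + I_c/(y_c·A) = 3.435 + 0.149138/(3.435 × 0.95352) = 3.435 + 0.0455336 = 3.48053 m along the plane.
The resultant acts 0.685 + 0.0455336 = 0.730534 m (along the plate) below the hinge at the top edge, so the moment about the hinge is M = F × 0.730534 = 37.2668 × 0.730534 = 27.2247 kN·m.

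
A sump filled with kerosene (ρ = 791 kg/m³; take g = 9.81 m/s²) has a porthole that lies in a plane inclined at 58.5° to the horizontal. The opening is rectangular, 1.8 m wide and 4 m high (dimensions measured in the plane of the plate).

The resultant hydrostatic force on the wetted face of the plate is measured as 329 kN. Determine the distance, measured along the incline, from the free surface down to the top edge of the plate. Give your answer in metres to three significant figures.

γ = ρg = 791 × 9.81 / 1000 = 7.75971 kN/m³.
A = 1.8 × 4 = 7.2 m².
From F = γ·h_c·A, the centroid depth is h_c = 329/(7.75971 × 7.2) = 5.88868 m.
Let θ = 58.5° be the plate's angle to the horizontal; measure y along the incline from where the plane meets the free surface. Vertical depth h = y·sinθ with sinθ = 0.852640.
Along the incline, y_c = h_c/sinθ = 5.88868/0.852640 = 6.90641 m.
The centroid lies 4/2 = 2 m below the top edge, so the top edge sits at y_top = 6.90641 − 2 = 4.90641 m along the incline.

y_top ≈ 4.91 m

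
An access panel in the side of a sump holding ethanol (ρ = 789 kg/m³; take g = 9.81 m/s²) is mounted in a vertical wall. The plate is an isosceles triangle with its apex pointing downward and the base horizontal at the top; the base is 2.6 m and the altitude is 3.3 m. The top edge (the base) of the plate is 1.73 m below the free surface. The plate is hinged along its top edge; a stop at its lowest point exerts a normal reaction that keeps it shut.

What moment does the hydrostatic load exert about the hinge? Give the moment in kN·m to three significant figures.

M ≈ 123 kN·m

γ = ρg = 789 × 9.81 / 1000 = 7.74009 kN/m³.
With the apex down, the centroid sits h/3 = 3.3/3 = 1.1 m below the base (the top edge), so the centroid depth is h_c = 1.73 + 1.1 = 2.83 m.
A = ½ × 2.6 × 3.3 = 4.29 m².
Resultant F = γ·h_c·A = 7.74009 × 2.83 × 4.29 = 93.9701 kN.
I_c = b·h³/36 = 2.6 × 3.3³/36 = 2.59545 m⁴.
Centre of pressure: y_p = y_c + I_c/(y_c·A) = 2.83 + 2.59545/(2.83 × 4.29) = 2.83 + 0.213781 = 3.04378 m along the plane.
The resultant acts 1.1 + 0.213781 = 1.31378 m (along the plate) below the hinge at the top edge, so the moment about the hinge is M = F × 1.31378 = 93.9701 × 1.31378 = 123.456 kN·m.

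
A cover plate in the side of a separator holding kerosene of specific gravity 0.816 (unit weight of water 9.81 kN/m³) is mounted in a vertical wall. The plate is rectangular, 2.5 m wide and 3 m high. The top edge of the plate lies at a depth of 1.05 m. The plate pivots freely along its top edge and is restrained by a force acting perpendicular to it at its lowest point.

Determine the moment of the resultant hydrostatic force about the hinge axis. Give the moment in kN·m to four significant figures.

M ≈ 274.7 kN·m

γ = 0.816 × 9.81 = 8.00496 kN/m³.
The centroid lies 3/2 = 1.5 m below the top edge, so the centroid depth is h_c = 1.05 + 1.5 = 2.55 m.
A = 2.5 × 3 = 7.5 m².
Resultant F = γ·h_c·A = 8.00496 × 2.55 × 7.5 = 153.095 kN.
I_c = b·h³/12 = 2.5 × 3³/12 = 5.625 m⁴.
Centre of pressure: y_p = y_c + I_c/(y_c·A) = 2.55 + 5.625/(2.55 × 7.5) = 2.55 + 0.294118 = 2.84412 m along the plane.
The resultant acts 1.5 + 0.294118 = 1.79412 m (along the plate) below the hinge at the top edge, so the moment about the hinge is M = F × 1.79412 = 153.095 × 1.79412 = 274.671 kN·m.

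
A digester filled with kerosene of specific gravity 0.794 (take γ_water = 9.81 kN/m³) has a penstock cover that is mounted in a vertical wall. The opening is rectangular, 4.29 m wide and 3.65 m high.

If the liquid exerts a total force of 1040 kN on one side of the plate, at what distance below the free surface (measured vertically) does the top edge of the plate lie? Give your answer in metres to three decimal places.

d_top ≈ 6.702 m

γ = 0.794 × 9.81 = 7.78914 kN/m³.
A = 4.29 × 3.65 = 15.6585 m².
From F = γ·h_c·A, the centroid depth is h_c = 1040/(7.78914 × 15.6585) = 8.52695 m.
The centroid lies 3.65/2 = 1.825 m below the top edge, so the top edge sits at h_top = 8.52695 − 1.825 = 6.70195 m below the surface.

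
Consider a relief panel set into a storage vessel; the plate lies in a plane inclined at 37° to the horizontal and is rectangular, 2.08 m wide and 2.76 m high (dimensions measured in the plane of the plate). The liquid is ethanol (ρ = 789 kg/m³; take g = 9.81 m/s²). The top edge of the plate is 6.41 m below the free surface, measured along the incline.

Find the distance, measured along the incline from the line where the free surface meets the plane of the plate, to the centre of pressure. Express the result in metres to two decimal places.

γ = ρg = 789 × 9.81 / 1000 = 7.74009 kN/m³.
Let θ = 37° be the plate's angle to the horizontal; measure y along the incline from where the plane meets the free surface. Vertical depth h = y·sinθ with sinθ = 0.601815.
The centroid lies 2.76/2 = 1.38 m below the top edge, so y_c = 6.41 + 1.38 = 7.79 m and h_c = 7.79 × 0.601815 = 4.68814 m.
A = 2.08 × 2.76 = 5.7408 m².
Resultant F = γ·h_c·A = 7.74009 × 4.68814 × 5.7408 = 208.314 kN.
I_c = b·h³/12 = 2.08 × 2.76³/12 = 3.64426 m⁴.
Centre of pressure: y_p = y_c + I_c/(y_c·A) = 7.79 + 3.64426/(7.79 × 5.7408) = 7.79 + 0.0814891 = 7.87149 m along the plane.

y_p = 7.87 m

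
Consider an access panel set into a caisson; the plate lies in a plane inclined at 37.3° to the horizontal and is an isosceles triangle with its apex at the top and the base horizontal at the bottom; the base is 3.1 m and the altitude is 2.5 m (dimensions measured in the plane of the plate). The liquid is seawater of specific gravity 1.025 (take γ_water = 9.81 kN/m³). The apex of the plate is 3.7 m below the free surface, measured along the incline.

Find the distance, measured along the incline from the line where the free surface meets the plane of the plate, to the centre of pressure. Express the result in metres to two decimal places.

γ = 1.025 × 9.81 = 10.05525 kN/m³.
Let θ = 37.3° be the plate's angle to the horizontal; measure y along the incline from where the plane meets the free surface. Vertical depth h = y·sinθ with sinθ = 0.605988.
With the apex up, the centroid sits 2h/3 = 2 × 2.5/3 = 1.66667 m below the apex, so y_c = 3.7 + 1.66667 = 5.36667 m and h_c = 5.36667 × 0.605988 = 3.25214 m.
A = ½ × 3.1 × 2.5 = 3.875 m².
Resultant F = γ·h_c·A = 10.05525 × 3.25214 × 3.875 = 126.717 kN.
I_c = b·h³/36 = 3.1 × 2.5³/36 = 1.34549 m⁴.
Centre of pressure: y_p = y_c + I_c/(y_c·A) = 5.36667 + 1.34549/(5.36667 × 3.875) = 5.36667 + 0.0646999 = 5.43137 m along the plane.

y_p = 5.43 m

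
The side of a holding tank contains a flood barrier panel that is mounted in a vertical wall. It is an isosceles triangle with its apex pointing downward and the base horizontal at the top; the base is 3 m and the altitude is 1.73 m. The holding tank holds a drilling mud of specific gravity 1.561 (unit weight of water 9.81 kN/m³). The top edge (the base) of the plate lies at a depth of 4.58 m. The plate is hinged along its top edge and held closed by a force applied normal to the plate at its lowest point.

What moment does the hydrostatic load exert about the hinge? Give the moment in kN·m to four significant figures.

γ = 1.561 × 9.81 = 15.31341 kN/m³.
With the apex down, the centroid sits h/3 = 1.73/3 = 0.576667 m below the base (the top edge), so the centroid depth is h_c = 4.58 + 0.576667 = 5.15667 m.
A = ½ × 3 × 1.73 = 2.595 m².
Resultant F = γ·h_c·A = 15.31341 × 5.15667 × 2.595 = 204.917 kN.
I_c = b·h³/36 = 3 × 1.73³/36 = 0.431476 m⁴.
Centre of pressure: y_p = y_c + I_c/(y_c·A) = 5.15667 + 0.431476/(5.15667 × 2.595) = 5.15667 + 0.0322441 = 5.18891 m along the plane.
The resultant acts 0.576667 + 0.0322441 = 0.608911 m (along the plate) below the hinge at the top edge, so the moment about the hinge is M = F × 0.608911 = 204.917 × 0.608911 = 124.776 kN·m.

M ≈ 124.8 kN·m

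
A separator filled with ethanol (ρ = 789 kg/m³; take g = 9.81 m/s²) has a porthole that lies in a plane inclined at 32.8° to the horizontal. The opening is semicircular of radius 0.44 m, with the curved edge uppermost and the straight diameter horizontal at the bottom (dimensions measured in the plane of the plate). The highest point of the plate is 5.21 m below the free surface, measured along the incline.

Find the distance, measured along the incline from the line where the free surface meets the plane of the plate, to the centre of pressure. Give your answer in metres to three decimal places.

γ = ρg = 789 × 9.81 / 1000 = 7.74009 kN/m³.
Let θ = 32.8° be the plate's angle to the horizontal; measure y along the incline from where the plane meets the free surface. Vertical depth h = y·sinθ with sinθ = 0.541708.
The centroid lies 4r/(3π) = 0.186742 m above the diameter, so r − 4r/(3π) = 0.44 − 0.186742 = 0.253258 m below the topmost point, so y_c = 5.21 + 0.253258 = 5.46326 m and h_c = 5.46326 × 0.541708 = 2.95949 m.
A = πr²/2 = π × 0.44²/2 = 0.304106 m².
Resultant F = γ·h_c·A = 7.74009 × 2.95949 × 0.304106 = 6.96607 kN.
I_c = (π/8 − 8/(9π))·r⁴ = 0.109757 × 0.44⁴ = 0.0041138 m⁴.
Centre of pressure: y_p = y_c + I_c/(y_c·A) = 5.46326 + 0.0041138/(5.46326 × 0.304106) = 5.46326 + 0.00247609 = 5.46574 m along the plane.

y_p = 5.466 m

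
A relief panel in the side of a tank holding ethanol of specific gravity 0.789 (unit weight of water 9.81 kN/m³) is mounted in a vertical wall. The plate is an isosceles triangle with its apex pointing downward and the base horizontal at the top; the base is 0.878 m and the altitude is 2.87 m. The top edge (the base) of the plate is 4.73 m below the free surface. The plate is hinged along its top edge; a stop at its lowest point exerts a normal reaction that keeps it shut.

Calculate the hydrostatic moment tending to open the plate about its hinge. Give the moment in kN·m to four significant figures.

γ = 0.789 × 9.81 = 7.74009 kN/m³.
With the apex down, the centroid sits h/3 = 2.87/3 = 0.956667 m below the base (the top edge), so the centroid depth is h_c = 4.73 + 0.956667 = 5.68667 m.
A = ½ × 0.878 × 2.87 = 1.25993 m².
Resultant F = γ·h_c·A = 7.74009 × 5.68667 × 1.25993 = 55.4562 kN.
I_c = b·h³/36 = 0.878 × 2.87³/36 = 0.576551 m⁴.
Centre of pressure: y_p = y_c + I_c/(y_c·A) = 5.68667 + 0.576551/(5.68667 × 1.25993) = 5.68667 + 0.0804699 = 5.76714 m along the plane.
The resultant acts 0.956667 + 0.0804699 = 1.03714 m (along the plate) below the hinge at the top edge, so the moment about the hinge is M = F × 1.03714 = 55.4562 × 1.03714 = 57.5158 kN·m.

M ≈ 57.52 kN·m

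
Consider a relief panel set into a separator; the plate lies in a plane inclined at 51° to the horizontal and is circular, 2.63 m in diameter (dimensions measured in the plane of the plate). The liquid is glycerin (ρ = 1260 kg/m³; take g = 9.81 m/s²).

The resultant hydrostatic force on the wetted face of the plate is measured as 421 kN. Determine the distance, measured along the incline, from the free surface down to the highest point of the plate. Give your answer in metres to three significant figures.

γ = ρg = 1260 × 9.81 / 1000 = 12.3606 kN/m³.
A = π(1.315)² = 5.43252 m².
From F = γ·h_c·A, the centroid depth is h_c = 421/(12.3606 × 5.43252) = 6.26962 m.
Let θ = 51° be the plate's angle to the horizontal; measure y along the incline from where the plane meets the free surface. Vertical depth h = y·sinθ with sinθ = 0.777146.
Along the incline, y_c = h_c/sinθ = 6.26962/0.777146 = 8.06749 m.
The centroid is at the centre, 1.315 m below the top of the plate, so the highest point sits at y_top = 8.06749 − 1.315 = 6.75249 m along the incline.

y_top ≈ 6.75 m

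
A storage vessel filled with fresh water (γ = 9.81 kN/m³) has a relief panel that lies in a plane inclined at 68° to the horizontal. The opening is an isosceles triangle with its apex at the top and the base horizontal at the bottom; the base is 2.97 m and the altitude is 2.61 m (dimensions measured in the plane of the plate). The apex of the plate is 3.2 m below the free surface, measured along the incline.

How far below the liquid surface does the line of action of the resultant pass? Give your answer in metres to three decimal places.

h_p = 4.651 m

γ = 9.81 kN/m³.
Let θ = 68° be the plate's angle to the horizontal; measure y along the incline from where the plane meets the free surface. Vertical depth h = y·sinθ with sinθ = 0.927184.
With the apex up, the centroid sits 2h/3 = 2 × 2.61/3 = 1.74 m below the apex, so y_c = 3.2 + 1.74 = 4.94 m and h_c = 4.94 × 0.927184 = 4.58029 m.
A = ½ × 2.97 × 2.61 = 3.87585 m².
Resultant F = γ·h_c·A = 9.81 × 4.58029 × 3.87585 = 174.152 kN.
I_c = b·h³/36 = 2.97 × 2.61³/36 = 1.46682 m⁴.
Centre of pressure: y_p = y_c + I_c/(y_c·A) = 4.94 + 1.46682/(4.94 × 3.87585) = 4.94 + 0.0766096 = 5.01661 m along the plane.
Vertically, h_p = y_p·sinθ = 5.01661 × 0.927184 = 4.65132 m.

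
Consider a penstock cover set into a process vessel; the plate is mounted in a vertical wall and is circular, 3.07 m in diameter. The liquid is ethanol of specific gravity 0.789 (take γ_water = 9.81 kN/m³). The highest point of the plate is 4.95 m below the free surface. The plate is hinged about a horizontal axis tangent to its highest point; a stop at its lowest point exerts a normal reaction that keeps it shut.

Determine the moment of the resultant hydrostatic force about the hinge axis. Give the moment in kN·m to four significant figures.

M ≈ 604.1 kN·m

γ = 0.789 × 9.81 = 7.74009 kN/m³.
The centroid is at the centre, 1.535 m below the top of the plate, so the centroid depth is h_c = 4.95 + 1.535 = 6.485 m.
A = π(1.535)² = 7.4023 m².
Resultant F = γ·h_c·A = 7.74009 × 6.485 × 7.4023 = 371.555 kN.
I_c = πr⁴/4 = π × 1.535⁴/4 = 4.36037 m⁴.
Centre of pressure: y_p = y_c + I_c/(y_c·A) = 6.485 + 4.36037/(6.485 × 7.4023) = 6.485 + 0.0908336 = 6.57583 m along the plane.
The resultant acts 1.535 + 0.0908336 = 1.62583 m (along the plate) below the hinge at the top edge, so the moment about the hinge is M = F × 1.62583 = 371.555 × 1.62583 = 604.085 kN·m.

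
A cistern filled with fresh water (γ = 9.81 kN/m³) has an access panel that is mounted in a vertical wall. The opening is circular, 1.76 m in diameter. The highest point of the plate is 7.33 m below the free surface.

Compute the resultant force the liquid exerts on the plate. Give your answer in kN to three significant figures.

F ≈ 196 kN

γ = 9.81 kN/m³.
The centroid is at the centre, 0.88 m below the top of the plate, so the centroid depth is h_c = 7.33 + 0.88 = 8.21 m.
A = π(0.88)² = 2.43285 m².
Resultant F = γ·h_c·A = 9.81 × 8.21 × 2.43285 = 195.942 kN.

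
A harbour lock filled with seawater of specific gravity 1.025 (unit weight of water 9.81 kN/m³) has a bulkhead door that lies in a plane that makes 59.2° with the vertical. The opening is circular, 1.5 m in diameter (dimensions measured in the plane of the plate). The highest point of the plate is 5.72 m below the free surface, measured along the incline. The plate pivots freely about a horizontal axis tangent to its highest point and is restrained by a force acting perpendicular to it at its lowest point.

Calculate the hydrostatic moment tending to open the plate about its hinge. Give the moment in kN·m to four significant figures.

γ = 1.025 × 9.81 = 10.05525 kN/m³.
The plate makes 59.2° with the vertical, i.e. θ = 90° − 59.2° = 30.8° to the horizontal. Measuring y along the incline from the free-surface line, vertical depth h = y·sinθ with sinθ = 0.512043.
The centroid is at the centre, 0.75 m below the top of the plate, so y_c = 5.72 + 0.75 = 6.47 m and h_c = 6.47 × 0.512043 = 3.31292 m.
A = π(0.75)² = 1.76715 m².
Resultant F = γ·h_c·A = 10.05525 × 3.31292 × 1.76715 = 58.8677 kN.
I_c = πr⁴/4 = π × 0.75⁴/4 = 0.248505 m⁴.
Centre of pressure: y_p = y_c + I_c/(y_c·A) = 6.47 + 0.248505/(6.47 × 1.76715) = 6.47 + 0.0217349 = 6.49173 m along the plane.
The resultant acts 0.75 + 0.0217349 = 0.771735 m (along the plate) below the hinge at the top edge, so the moment about the hinge is M = F × 0.771735 = 58.8677 × 0.771735 = 45.4303 kN·m.

M ≈ 45.43 kN·m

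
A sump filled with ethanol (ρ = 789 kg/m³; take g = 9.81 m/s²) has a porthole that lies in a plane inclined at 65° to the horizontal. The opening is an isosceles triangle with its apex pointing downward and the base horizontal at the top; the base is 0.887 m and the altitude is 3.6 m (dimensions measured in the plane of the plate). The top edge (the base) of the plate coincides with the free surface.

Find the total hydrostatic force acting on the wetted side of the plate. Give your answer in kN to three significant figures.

γ = ρg = 789 × 9.81 / 1000 = 7.74009 kN/m³.
Let θ = 65° be the plate's angle to the horizontal; measure y along the incline from where the plane meets the free surface. Vertical depth h = y·sinθ with sinθ = 0.906308.
With the apex down, the centroid sits h/3 = 3.6/3 = 1.2 m below the base (the top edge), so y_c = 1.2 m and h_c = 1.2 × 0.906308 = 1.08757 m.
A = ½ × 0.887 × 3.6 = 1.5966 m².
Resultant F = γ·h_c·A = 7.74009 × 1.08757 × 1.5966 = 13.44 kN.

F ≈ 13.4 kN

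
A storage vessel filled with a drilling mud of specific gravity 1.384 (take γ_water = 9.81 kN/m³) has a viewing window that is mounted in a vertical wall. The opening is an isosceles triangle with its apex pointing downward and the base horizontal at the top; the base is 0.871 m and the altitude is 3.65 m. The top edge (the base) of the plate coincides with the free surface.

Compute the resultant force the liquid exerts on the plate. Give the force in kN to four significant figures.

γ = 1.384 × 9.81 = 13.57704 kN/m³.
With the apex down, the centroid sits h/3 = 3.65/3 = 1.21667 m below the base (the top edge), so the centroid depth is h_c = 1.21667 m.
A = ½ × 0.871 × 3.65 = 1.58957 m².
Resultant F = γ·h_c·A = 13.57704 × 1.21667 × 1.58957 = 26.2578 kN.

F ≈ 26.26 kN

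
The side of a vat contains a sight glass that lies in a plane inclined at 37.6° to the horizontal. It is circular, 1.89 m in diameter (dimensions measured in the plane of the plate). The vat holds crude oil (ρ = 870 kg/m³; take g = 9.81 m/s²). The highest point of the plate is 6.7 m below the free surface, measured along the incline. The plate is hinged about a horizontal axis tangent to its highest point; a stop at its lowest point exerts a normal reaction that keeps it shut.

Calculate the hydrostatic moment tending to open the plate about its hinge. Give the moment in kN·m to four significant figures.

M ≈ 108.8 kN·m

γ = ρg = 870 × 9.81 / 1000 = 8.5347 kN/m³.
Let θ = 37.6° be the plate's angle to the horizontal; measure y along the incline from where the plane meets the free surface. Vertical depth h = y·sinθ with sinθ = 0.610145.
The centroid is at the centre, 0.945 m below the top of the plate, so y_c = 6.7 + 0.945 = 7.645 m and h_c = 7.645 × 0.610145 = 4.66456 m.
A = π(0.945)² = 2.80552 m².
Resultant F = γ·h_c·A = 8.5347 × 4.66456 × 2.80552 = 111.689 kN.
I_c = πr⁴/4 = π × 0.945⁴/4 = 0.62635 m⁴.
Centre of pressure: y_p = y_c + I_c/(y_c·A) = 7.645 + 0.62635/(7.645 × 2.80552) = 7.645 + 0.0292029 = 7.6742 m along the plane.
The resultant acts 0.945 + 0.0292029 = 0.974203 m (along the plate) below the hinge at the top edge, so the moment about the hinge is M = F × 0.974203 = 111.689 × 0.974203 = 108.808 kN·m.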